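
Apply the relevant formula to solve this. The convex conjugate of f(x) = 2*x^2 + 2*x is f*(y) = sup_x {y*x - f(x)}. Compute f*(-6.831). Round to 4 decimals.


f*(y) = sup_x {y*x - a*x^2 - b*x} = sup_x {(y-b)*x - a*x^2}
FOC: (y - b) - 2a*x = 0 => x* = (y - b)/(2a)
x* = (-6.831 - 2)/(2*2) = -2.2078
f*(-6.831) = (y-b)^2/(4a) = (-6.831 - 2)^2/(4*2)
= 77.9866/8 = 9.7483


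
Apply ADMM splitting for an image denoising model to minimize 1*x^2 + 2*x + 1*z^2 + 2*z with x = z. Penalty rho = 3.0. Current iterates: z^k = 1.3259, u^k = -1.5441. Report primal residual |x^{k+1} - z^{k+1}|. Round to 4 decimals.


ADMM iteration with rho = 3.0, z^k = 1.3259, u^k = -1.5441
Step 1: x-update.
Minimize 1*x^2 + 2*x + (3.0/2)*(x - 1.3259 - 1.5441)^2
FOC: (2*1 + 3.0)*x = -2 + 3.0*(1.3259 + 1.5441)
x^{k+1} = 1.322
Step 2: z-update.
Minimize 1*z^2 + 2*z + (3.0/2)*(1.322 - z - 1.5441)^2
FOC: (2*1 + 3.0)*z = -2 + 3.0*(1.322 - 1.5441)
z^{k+1} = -0.5333
Step 3: u-update.
u^{k+1} = -1.5441 + 1.322 + 0.5333 = 0.3112
Step 4: Primal residual = |1.322 + 0.5333| = 1.8553


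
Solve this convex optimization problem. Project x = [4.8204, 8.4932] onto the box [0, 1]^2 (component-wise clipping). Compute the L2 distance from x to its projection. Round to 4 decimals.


Project each component onto [0, 1].
clip(4.8204) = 1.0, clip(8.4932) = 1.0
Projection = [1.0, 1.0]
Squared diffs: [14.5955, 56.148]
Distance = sqrt(70.7435) = 8.4109


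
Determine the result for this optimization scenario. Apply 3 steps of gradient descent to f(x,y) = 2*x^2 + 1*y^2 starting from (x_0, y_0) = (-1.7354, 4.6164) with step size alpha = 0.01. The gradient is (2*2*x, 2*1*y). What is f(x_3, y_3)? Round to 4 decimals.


Gradient descent on f(x,y) = 2*x^2 + 1*y^2.
Starting point: (-1.7354, 4.6164), alpha = 0.01
Step 1: grad_x = 2*2*-1.7354 = -6.9416, grad_y = 2*1*4.6164 = 9.2328
  x_1 = -1.7354 - 0.01*-6.9416 = -1.666
  y_1 = 4.6164 - 0.01*9.2328 = 4.5241
Step 2: grad_x = 2*2*-1.666 = -6.6639, grad_y = 2*1*4.5241 = 9.0481
  x_2 = -1.666 - 0.01*-6.6639 = -1.5993
  y_2 = 4.5241 - 0.01*9.0481 = 4.4336
Step 3: grad_x = 2*2*-1.5993 = -6.3974, grad_y = 2*1*4.4336 = 8.8672
  x_3 = -1.5993 - 0.01*-6.3974 = -1.5354
  y_3 = 4.4336 - 0.01*8.8672 = 4.3449
f(-1.5354, 4.3449) = 2*(-1.5354)^2 + 1*4.3449^2 = 23.593


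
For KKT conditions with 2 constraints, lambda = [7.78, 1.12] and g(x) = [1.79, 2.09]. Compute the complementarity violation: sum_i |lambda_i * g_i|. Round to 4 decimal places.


KKT complementary slackness check:
lambda_1 * g_1 = 7.78 * 1.79 = 13.9262
lambda_2 * g_2 = 1.12 * 2.09 = 2.3408
Total violation = 13.9262 + 2.3408 = 16.267


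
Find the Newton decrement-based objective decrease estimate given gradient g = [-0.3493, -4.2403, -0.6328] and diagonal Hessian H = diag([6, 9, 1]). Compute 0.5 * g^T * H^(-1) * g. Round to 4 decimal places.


Step 1: H is diagonal, so H^(-1) * g = [-0.0582, -0.4711, -0.6328].
Step 2: g^T H^(-1) g = sum_i g_i^2 / H_ii
  = (-0.3493)^2/6 + (-4.2403)^2/9 + (-0.6328)^2/1
  = 0.0203 + 1.9978 + 0.4004 = 2.4186
Step 3: Objective decrease = 0.5 * g^T H^(-1) g = 1.2093


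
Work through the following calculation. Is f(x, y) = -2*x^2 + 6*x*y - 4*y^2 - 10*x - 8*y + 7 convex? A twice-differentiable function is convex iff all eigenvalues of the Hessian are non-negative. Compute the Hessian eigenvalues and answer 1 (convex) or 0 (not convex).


The Hessian of f(x,y) = -2*x^2 + 6*x*y - 4*y^2 - 10*x - 8*y + 7 is:
H = [[-4, 6], [6, -8]]
Trace = -4 - 8 = -12
Determinant = -4*-8 - (6)^2 = -4
Discriminant = (-12)^2 - 4*-4 = 160.0
Eigenvalues: lambda_1 = -12.3246, lambda_2 = 0.3246
The function is not convex.

0


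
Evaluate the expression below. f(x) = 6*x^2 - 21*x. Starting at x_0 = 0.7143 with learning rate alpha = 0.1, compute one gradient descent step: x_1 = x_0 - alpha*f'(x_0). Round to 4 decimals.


We compute the gradient at x_0 and apply the update.
f'(x) = 12*x - 21
f'(0.7143) = 12*0.7143 - 21 = -12.4284
x_1 = 0.7143 - 0.1*-12.4284 = 1.9571


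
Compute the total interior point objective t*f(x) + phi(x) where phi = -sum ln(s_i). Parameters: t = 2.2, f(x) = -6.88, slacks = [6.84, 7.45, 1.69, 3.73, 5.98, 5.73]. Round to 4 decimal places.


Step 1: Compute log-barrier.
ln values: [1.9228, 2.0082, 0.5247, 1.3164, 1.7884, 1.7457]
phi = -(1.9228 + 2.0082 + 0.5247 + 1.3164 + 1.7884 + 1.7457) = -9.3063
Step 2: Compute augmented objective.
t*f(x) = 2.2*-6.88 = -15.136
Total = -15.136 - 9.3063 = -24.4423


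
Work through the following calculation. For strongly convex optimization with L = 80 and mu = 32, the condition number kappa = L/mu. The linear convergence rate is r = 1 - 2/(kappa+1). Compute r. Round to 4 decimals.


Step 1: Compute the condition number.
kappa = L/mu = 80/32 = 2.5
Step 2: Compute the convergence rate.
r = 1 - 2/(kappa + 1) = 1 - 2*mu/(L + mu) = (L - mu)/(L + mu) = 48/112 = 0.4286


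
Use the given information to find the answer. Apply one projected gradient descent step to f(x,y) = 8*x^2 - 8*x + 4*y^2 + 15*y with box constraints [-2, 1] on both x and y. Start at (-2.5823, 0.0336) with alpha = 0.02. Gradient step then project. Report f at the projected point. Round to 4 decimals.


Step 1: Compute gradient at (-2.5823, 0.0336).
grad_x = 2*8*-2.5823 - 8 = -49.3168
grad_y = 2*4*0.0336 + 15 = 15.2688
Step 2: Gradient step.
x_raw = -2.5823 - 0.02*-49.3168 = -1.596
y_raw = 0.0336 - 0.02*15.2688 = -0.2718
Step 3: Project onto [-2, 1].
x_proj = clip(-1.596) = -1.596
y_proj = clip(-0.2718) = -0.2718
Step 4: Evaluate f.
f(-1.596, -0.2718) = 29.3633


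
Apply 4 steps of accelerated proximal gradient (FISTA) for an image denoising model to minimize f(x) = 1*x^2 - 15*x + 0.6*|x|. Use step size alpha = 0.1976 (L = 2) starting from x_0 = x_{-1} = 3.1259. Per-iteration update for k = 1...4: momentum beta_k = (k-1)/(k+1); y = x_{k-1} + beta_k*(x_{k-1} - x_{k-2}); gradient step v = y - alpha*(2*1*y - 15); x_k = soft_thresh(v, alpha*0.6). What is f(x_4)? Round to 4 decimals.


FISTA on f(x) = 1*x^2 - 15*x + 0.6*|x|
L = 2, alpha = 0.1976
Iteration 1: beta = 0.0, y = 3.1259 + 0.0*(3.1259 - 3.1259) = 3.1259
  grad(y) = -8.7482, v = y - alpha*grad = 4.8545
  prox(v) = soft_thresh(4.8545, 0.1186) = 4.736
Iteration 2: beta = 0.3333, y = 4.736 + 0.3333*(4.736 - 3.1259) = 5.2727
  grad(y) = -4.4546, v = y - alpha*grad = 6.1529
  prox(v) = soft_thresh(6.1529, 0.1186) = 6.0344
Iteration 3: beta = 0.5, y = 6.0344 + 0.5*(6.0344 - 4.736) = 6.6835
  grad(y) = -1.6329, v = y - alpha*grad = 7.0062
  prox(v) = soft_thresh(7.0062, 0.1186) = 6.8876
Iteration 4: beta = 0.6, y = 6.8876 + 0.6*(6.8876 - 6.0344) = 7.3996
  grad(y) = -0.2008, v = y - alpha*grad = 7.4393
  prox(v) = soft_thresh(7.4393, 0.1186) = 7.3207
f(x_4) = 1*7.3207^2 - 15*7.3207 + 0.6*|7.3207| = -51.8254


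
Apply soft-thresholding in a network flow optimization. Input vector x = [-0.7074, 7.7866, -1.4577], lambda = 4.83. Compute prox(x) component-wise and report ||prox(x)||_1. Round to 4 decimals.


Soft-thresholding with lambda = 4.83:
prox(-0.7074) = sign(-0.7074)*max(|-0.7074| - 4.83, 0) = 0.0
prox(7.7866) = sign(7.7866)*max(|7.7866| - 4.83, 0) = 2.9566
prox(-1.4577) = sign(-1.4577)*max(|-1.4577| - 4.83, 0) = 0.0
prox(x) = [0.0, 2.9566, 0.0]
||prox(x)||_1 = 0.0 + 2.9566 + 0.0 = 2.9566


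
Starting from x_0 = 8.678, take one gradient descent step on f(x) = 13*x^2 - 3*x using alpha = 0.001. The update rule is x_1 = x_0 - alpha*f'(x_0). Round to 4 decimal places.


We compute the gradient at x_0 and apply the update.
f'(x) = 26*x - 3
f'(8.678) = 26*8.678 - 3 = 222.628
x_1 = 8.678 - 0.001*222.628 = 8.4554


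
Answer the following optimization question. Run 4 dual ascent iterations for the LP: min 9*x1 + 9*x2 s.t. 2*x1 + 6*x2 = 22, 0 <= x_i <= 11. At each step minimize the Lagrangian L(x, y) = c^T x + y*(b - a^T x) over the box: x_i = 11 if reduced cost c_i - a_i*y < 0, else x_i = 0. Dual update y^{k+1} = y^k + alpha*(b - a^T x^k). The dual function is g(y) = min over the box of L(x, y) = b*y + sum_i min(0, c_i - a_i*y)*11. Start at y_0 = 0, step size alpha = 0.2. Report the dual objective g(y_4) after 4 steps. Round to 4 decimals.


Dual ascent for LP: min 9*x1 + 9*x2, 2*x1 + 6*x2 = 22, 0 <= x_i <= 11
Step 1: y^k = 0.0, reduced costs: (9.0, 9.0)
  x^k = (0.0, 0.0), subgradient = b - a^T x = 22.0
  y^{k+1} = 0.0 + 0.2*22.0 = 4.4
Step 2: y^k = 4.4, reduced costs: (0.2, -17.4)
  x^k = (0.0, 11.0), subgradient = b - a^T x = -44.0
  y^{k+1} = 4.4 + 0.2*-44.0 = -4.4
Step 3: y^k = -4.4, reduced costs: (17.8, 35.4)
  x^k = (0.0, 0.0), subgradient = b - a^T x = 22.0
  y^{k+1} = -4.4 + 0.2*22.0 = 0.0
Step 4: y^k = 0.0, reduced costs: (9.0, 9.0)
  x^k = (0.0, 0.0), subgradient = b - a^T x = 22.0
  y^{k+1} = 0.0 + 0.2*22.0 = 4.4
Dual objective at y_4 = 4.4: reduced costs (0.2, -17.4), box minimizer x = (0.0, 11.0)
g(y_4) = b*y + (c1 - a1*y)*x1 + (c2 - a2*y)*x2 = 22*4.4 + 0.2*0.0 + (-17.4)*11.0 = 96.8 + 0.0 - 191.4 = -94.6


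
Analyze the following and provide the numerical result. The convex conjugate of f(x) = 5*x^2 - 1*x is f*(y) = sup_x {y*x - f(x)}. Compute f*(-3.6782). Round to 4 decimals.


f*(y) = sup_x {y*x - a*x^2 - b*x} = sup_x {(y-b)*x - a*x^2}
FOC: (y - b) - 2a*x = 0 => x* = (y - b)/(2a)
x* = (-3.6782 + 1)/(2*5) = -0.2678
f*(-3.6782) = (y-b)^2/(4a) = (-3.6782 + 1)^2/(4*5)
= 7.1728/20 = 0.3586


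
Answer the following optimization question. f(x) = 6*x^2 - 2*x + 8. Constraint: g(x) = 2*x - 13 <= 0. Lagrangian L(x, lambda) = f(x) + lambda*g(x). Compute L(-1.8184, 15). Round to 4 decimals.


Step 1: Evaluate f(x).
f(-1.8184) = 6*(-1.8184)^2 - 2*(-1.8184) + 8 = 31.4763
Step 2: Evaluate g(x).
g(-1.8184) = 2*-1.8184 - 13 = -16.6368
Step 3: Compute Lagrangian.
L = 31.4763 + 15*-16.6368 = -218.0757


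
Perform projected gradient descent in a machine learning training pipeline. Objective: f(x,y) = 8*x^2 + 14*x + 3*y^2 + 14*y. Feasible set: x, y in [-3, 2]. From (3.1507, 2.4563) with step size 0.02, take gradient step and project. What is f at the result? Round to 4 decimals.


Step 1: Compute gradient at (3.1507, 2.4563).
grad_x = 2*8*3.1507 + 14 = 64.4112
grad_y = 2*3*2.4563 + 14 = 28.7378
Step 2: Gradient step.
x_raw = 3.1507 - 0.02*64.4112 = 1.8625
y_raw = 2.4563 - 0.02*28.7378 = 1.8815
Step 3: Project onto [-3, 2].
x_proj = clip(1.8625) = 1.8625
y_proj = clip(1.8815) = 1.8815
Step 4: Evaluate f.
f(1.8625, 1.8815) = 90.7874


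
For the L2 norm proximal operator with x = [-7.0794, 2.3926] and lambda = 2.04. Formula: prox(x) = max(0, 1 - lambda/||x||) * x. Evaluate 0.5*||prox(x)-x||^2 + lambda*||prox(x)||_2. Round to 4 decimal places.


Step 1: Compute ||x||.
||x|| = 7.4728
Step 2: Compute scaling factor.
scale = max(0, 1 - 2.04/7.4728) = 0.727
Step 3: prox(x) = [-5.1468, 1.7394]
||prox(x)|| = 5.4328
Step 4: Proximal objective.
0.5*||prox-x||^2 = 2.0808
lambda*||prox|| = 11.0829
Total = 13.1637


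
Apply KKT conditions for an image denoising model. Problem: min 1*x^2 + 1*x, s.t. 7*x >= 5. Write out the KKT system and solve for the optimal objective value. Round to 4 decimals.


Step 1: Try lambda = 0 (constraint inactive).
x_unc = -1/(2*1) = -0.5
Check: 7*-0.5 = -3.5 < 5 -- violated!
Step 2: Constraint must be active: 7*x = 5
x* = 5/7 = 0.7143 (rounded; the exact value 5/7 is used below)
lambda = (2*1*(5/7) + 1)/7 = 0.3469
Step 3: Compute optimal value.
f(x*) = 1*(5/7)^2 + 1*(5/7) = 1.2245


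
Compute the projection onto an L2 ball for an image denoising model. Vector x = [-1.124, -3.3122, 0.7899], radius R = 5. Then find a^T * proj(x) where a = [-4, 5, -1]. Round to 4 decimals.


Step 1: Compute ||x|| (intermediates to 6 decimals).
||x|| = sqrt((-1.124)^2 + (-3.3122)^2 + 0.7899^2) = 3.585804
Step 2: Project.
Since ||x|| <= R, proj = x (no scaling needed).
proj(x) = [-1.124, -3.3122, 0.7899]
Step 3: Dot product.
a^T * proj(x) = -4*(-1.124) + 5*(-3.3122) - 1*0.7899 = -12.8549


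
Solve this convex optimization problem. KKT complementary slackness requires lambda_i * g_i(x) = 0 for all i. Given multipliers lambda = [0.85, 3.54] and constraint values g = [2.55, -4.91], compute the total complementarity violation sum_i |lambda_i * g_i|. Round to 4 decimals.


KKT complementary slackness check:
lambda_1 * g_1 = 0.85 * 2.55 = 2.1675
lambda_2 * g_2 = 3.54 * -4.91 = -17.3814
Total violation = 2.1675 + 17.3814 = 19.5489


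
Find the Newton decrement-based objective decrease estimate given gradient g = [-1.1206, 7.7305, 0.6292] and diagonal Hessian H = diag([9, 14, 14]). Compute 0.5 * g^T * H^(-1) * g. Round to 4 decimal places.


Step 1: H is diagonal, so H^(-1) * g = [-0.1245, 0.5522, 0.0449].
Step 2: g^T H^(-1) g = sum_i g_i^2 / H_ii
  = (-1.1206)^2/9 + (7.7305)^2/14 + (0.6292)^2/14
  = 0.1395 + 4.2686 + 0.0283 = 4.4364
Step 3: Objective decrease = 0.5 * g^T H^(-1) g = 2.2182


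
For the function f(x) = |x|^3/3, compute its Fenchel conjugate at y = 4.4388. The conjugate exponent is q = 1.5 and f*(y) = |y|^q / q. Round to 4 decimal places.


The conjugate exponent q satisfies 1/p + 1/q = 1.
p = 3, so q = 3/(3 - 1) = 1.5
|y|^q = 4.4388^1.5 = 9.3519
f*(4.4388) = 9.3519 / 1.5 = 6.2346


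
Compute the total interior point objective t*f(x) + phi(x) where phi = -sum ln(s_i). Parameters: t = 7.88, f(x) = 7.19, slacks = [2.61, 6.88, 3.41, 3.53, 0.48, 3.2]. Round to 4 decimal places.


Step 1: Compute log-barrier.
ln values: [0.9594, 1.9286, 1.2267, 1.2613, -0.734, 1.1632]
phi = -(0.9594 + 1.9286 + 1.2267 + 1.2613 - 0.734 + 1.1632) = -5.8052
Step 2: Compute augmented objective.
t*f(x) = 7.88*7.19 = 56.6572
Total = 56.6572 - 5.8052 = 50.852


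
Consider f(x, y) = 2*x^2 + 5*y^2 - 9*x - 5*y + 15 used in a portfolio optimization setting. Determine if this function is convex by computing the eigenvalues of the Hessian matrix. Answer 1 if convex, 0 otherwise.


The Hessian of f(x,y) = 2*x^2 + 5*y^2 - 9*x - 5*y + 15 is:
H = [[4, 0], [0, 10]]
Trace = 4 + 10 = 14
Determinant = 4*10 - (0)^2 = 40
Discriminant = (14)^2 - 4*40 = 36.0
Eigenvalues: lambda_1 = 4.0, lambda_2 = 10.0
The function is convex.

1


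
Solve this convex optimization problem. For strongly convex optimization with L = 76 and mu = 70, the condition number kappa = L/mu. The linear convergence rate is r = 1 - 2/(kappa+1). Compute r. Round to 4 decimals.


Step 1: Compute the condition number.
kappa = L/mu = 76/70 = 1.0857
Step 2: Compute the convergence rate.
r = 1 - 2/(kappa + 1) = 1 - 2*mu/(L + mu) = (L - mu)/(L + mu) = 6/146 = 0.0411


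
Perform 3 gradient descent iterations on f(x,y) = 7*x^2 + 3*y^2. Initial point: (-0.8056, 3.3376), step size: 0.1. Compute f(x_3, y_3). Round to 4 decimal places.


Gradient descent on f(x,y) = 7*x^2 + 3*y^2.
Starting point: (-0.8056, 3.3376), alpha = 0.1
Step 1: grad_x = 2*7*-0.8056 = -11.2784, grad_y = 2*3*3.3376 = 20.0256
  x_1 = -0.8056 - 0.1*-11.2784 = 0.3222
  y_1 = 3.3376 - 0.1*20.0256 = 1.335
Step 2: grad_x = 2*7*0.3222 = 4.5114, grad_y = 2*3*1.335 = 8.0102
  x_2 = 0.3222 - 0.1*4.5114 = -0.1289
  y_2 = 1.335 - 0.1*8.0102 = 0.534
Step 3: grad_x = 2*7*-0.1289 = -1.8045, grad_y = 2*3*0.534 = 3.2041
  x_3 = -0.1289 - 0.1*-1.8045 = 0.0516
  y_3 = 0.534 - 0.1*3.2041 = 0.2136
f(0.0516, 0.2136) = 7*0.0516^2 + 3*0.2136^2 = 0.1555


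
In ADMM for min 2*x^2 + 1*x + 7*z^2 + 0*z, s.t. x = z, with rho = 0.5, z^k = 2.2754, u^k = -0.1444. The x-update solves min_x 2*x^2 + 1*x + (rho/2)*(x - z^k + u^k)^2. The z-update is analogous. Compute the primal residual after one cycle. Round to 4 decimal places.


ADMM iteration with rho = 0.5, z^k = 2.2754, u^k = -0.1444
Step 1: x-update.
Minimize 2*x^2 + 1*x + (0.5/2)*(x - 2.2754 - 0.1444)^2
FOC: (2*2 + 0.5)*x = -1 + 0.5*(2.2754 + 0.1444)
x^{k+1} = 0.0466
Step 2: z-update.
Minimize 7*z^2 + 0*z + (0.5/2)*(0.0466 - z - 0.1444)^2
FOC: (2*7 + 0.5)*z = 0 + 0.5*(0.0466 - 0.1444)
z^{k+1} = -0.0034
Step 3: u-update.
u^{k+1} = -0.1444 + 0.0466 + 0.0034 = -0.0944
Step 4: Primal residual = |0.0466 + 0.0034| = 0.05


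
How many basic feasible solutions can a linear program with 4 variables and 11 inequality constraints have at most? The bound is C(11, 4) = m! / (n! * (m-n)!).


Each vertex corresponds to some choice of n active constraints out of m, so the number of vertices is at most C(m, n) = m! / (n!(m-n)!).
m = 11, n = 4
Numerator: 11 * 10 * 9 * 8
Denominator: 4! = 24
C(11, 4) = 330


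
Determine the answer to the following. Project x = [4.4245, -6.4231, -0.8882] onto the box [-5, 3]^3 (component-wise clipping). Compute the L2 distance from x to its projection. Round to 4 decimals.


Project each component onto [-5, 3].
clip(4.4245) = 3.0, clip(-6.4231) = -5.0, clip(-0.8882) = -0.8882
Projection = [3.0, -5.0, -0.8882]
Squared diffs: [2.0292, 2.0252, 0.0]
Distance = sqrt(4.0544) = 2.0136


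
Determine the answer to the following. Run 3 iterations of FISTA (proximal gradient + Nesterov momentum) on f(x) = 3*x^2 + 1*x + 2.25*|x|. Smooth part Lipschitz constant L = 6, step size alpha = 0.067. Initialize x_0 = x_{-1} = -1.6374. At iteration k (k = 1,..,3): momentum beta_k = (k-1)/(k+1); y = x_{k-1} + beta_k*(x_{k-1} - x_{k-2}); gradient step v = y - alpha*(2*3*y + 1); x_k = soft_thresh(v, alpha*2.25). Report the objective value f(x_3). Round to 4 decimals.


FISTA on f(x) = 3*x^2 + 1*x + 2.25*|x|
L = 6, alpha = 0.067
Iteration 1: beta = 0.0, y = -1.6374 + 0.0*(-1.6374 + 1.6374) = -1.6374
  grad(y) = -8.8244, v = y - alpha*grad = -1.0462
  prox(v) = soft_thresh(-1.0462, 0.1508) = -0.8954
Iteration 2: beta = 0.3333, y = -0.8954 + 0.3333*(-0.8954 + 1.6374) = -0.6481
  grad(y) = -2.8885, v = y - alpha*grad = -0.4546
  prox(v) = soft_thresh(-0.4546, 0.1508) = -0.3038
Iteration 3: beta = 0.5, y = -0.3038 + 0.5*(-0.3038 + 0.8954) = -0.008
  grad(y) = 0.952, v = y - alpha*grad = -0.0718
  prox(v) = soft_thresh(-0.0718, 0.1508) = 0.0
f(x_3) = 3*0.0^2 + 1*0.0 + 2.25*|0.0| = 0.0


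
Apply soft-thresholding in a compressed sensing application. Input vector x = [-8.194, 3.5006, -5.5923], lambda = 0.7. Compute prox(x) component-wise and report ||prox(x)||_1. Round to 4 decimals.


Soft-thresholding with lambda = 0.7:
prox(-8.194) = sign(-8.194)*max(|-8.194| - 0.7, 0) = -7.494
prox(3.5006) = sign(3.5006)*max(|3.5006| - 0.7, 0) = 2.8006
prox(-5.5923) = sign(-5.5923)*max(|-5.5923| - 0.7, 0) = -4.8923
prox(x) = [-7.494, 2.8006, -4.8923]
||prox(x)||_1 = 7.494 + 2.8006 + 4.8923 = 15.1869


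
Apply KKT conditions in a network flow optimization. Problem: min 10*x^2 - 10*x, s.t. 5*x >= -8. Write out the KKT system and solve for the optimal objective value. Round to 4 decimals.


Step 1: Try lambda = 0 (constraint inactive).
Stationarity: 2*10*x - 10 = 0
x* = 10/(2*10) = 0.5
Check constraint: 5*0.5 = 2.5 >= -8 -- satisfied.
Step 2: Compute optimal value.
f(x*) = 10*0.5^2 - 10*0.5 = -2.5


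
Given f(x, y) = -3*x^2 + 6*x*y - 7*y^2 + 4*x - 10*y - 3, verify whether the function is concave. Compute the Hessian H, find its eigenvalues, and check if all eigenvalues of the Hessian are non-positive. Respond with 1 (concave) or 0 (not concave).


The Hessian of f(x,y) = -3*x^2 + 6*x*y - 7*y^2 + 4*x - 10*y - 3 is:
H = [[-6, 6], [6, -14]]
Trace = -6 - 14 = -20
Determinant = -6*-14 - (6)^2 = 48
Discriminant = (-20)^2 - 4*48 = 208.0
Eigenvalues: lambda_1 = -17.2111, lambda_2 = -2.7889
The function is concave.

1


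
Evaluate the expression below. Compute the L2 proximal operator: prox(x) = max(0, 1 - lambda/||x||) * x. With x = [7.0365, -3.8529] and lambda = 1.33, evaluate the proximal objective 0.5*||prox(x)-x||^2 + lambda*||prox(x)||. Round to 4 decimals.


Step 1: Compute ||x||.
||x|| = 8.0223
Step 2: Compute scaling factor.
scale = max(0, 1 - 1.33/8.0223) = 0.8342
Step 3: prox(x) = [5.8699, -3.2141]
||prox(x)|| = 6.6923
Step 4: Proximal objective.
0.5*||prox-x||^2 = 0.8845
lambda*||prox|| = 8.9008
Total = 9.7852


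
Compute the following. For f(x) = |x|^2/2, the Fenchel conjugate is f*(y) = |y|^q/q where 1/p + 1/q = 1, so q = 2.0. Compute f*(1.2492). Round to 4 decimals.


The conjugate exponent q satisfies 1/p + 1/q = 1.
p = 2, so q = 2/(2 - 1) = 2.0
|y|^q = 1.2492^2.0 = 1.5605
f*(1.2492) = 1.5605 / 2.0 = 0.7803


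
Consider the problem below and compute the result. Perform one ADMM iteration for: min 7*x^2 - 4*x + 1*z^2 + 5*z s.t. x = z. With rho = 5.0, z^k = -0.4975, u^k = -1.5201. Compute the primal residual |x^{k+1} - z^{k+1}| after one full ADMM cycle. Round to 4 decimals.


ADMM iteration with rho = 5.0, z^k = -0.4975, u^k = -1.5201
Step 1: x-update.
Minimize 7*x^2 - 4*x + (5.0/2)*(x + 0.4975 - 1.5201)^2
FOC: (2*7 + 5.0)*x = 4 + 5.0*(-0.4975 + 1.5201)
x^{k+1} = 0.4796
Step 2: z-update.
Minimize 1*z^2 + 5*z + (5.0/2)*(0.4796 - z - 1.5201)^2
FOC: (2*1 + 5.0)*z = -5 + 5.0*(0.4796 - 1.5201)
z^{k+1} = -1.4575
Step 3: u-update.
u^{k+1} = -1.5201 + 0.4796 + 1.4575 = 0.417
Step 4: Primal residual = |0.4796 + 1.4575| = 1.9371


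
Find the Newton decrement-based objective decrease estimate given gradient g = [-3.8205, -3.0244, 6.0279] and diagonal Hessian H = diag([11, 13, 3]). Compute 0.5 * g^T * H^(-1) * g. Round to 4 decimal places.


Step 1: H is diagonal, so H^(-1) * g = [-0.3473, -0.2326, 2.0093].
Step 2: g^T H^(-1) g = sum_i g_i^2 / H_ii
  = (-3.8205)^2/11 + (-3.0244)^2/13 + (6.0279)^2/3
  = 1.3269 + 0.7036 + 12.1119 = 14.1424
Step 3: Objective decrease = 0.5 * g^T H^(-1) g = 7.0712


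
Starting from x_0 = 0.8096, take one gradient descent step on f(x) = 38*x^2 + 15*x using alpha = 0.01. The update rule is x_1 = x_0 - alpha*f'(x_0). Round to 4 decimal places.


We compute the gradient at x_0 and apply the update.
f'(x) = 76*x + 15
f'(0.8096) = 76*0.8096 + 15 = 76.5296
x_1 = 0.8096 - 0.01*76.5296 = 0.0443


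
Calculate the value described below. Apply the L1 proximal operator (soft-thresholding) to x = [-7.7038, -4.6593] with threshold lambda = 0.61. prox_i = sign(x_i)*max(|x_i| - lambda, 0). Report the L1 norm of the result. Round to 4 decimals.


Soft-thresholding with lambda = 0.61:
prox(-7.7038) = sign(-7.7038)*max(|-7.7038| - 0.61, 0) = -7.0938
prox(-4.6593) = sign(-4.6593)*max(|-4.6593| - 0.61, 0) = -4.0493
prox(x) = [-7.0938, -4.0493]
||prox(x)||_1 = 7.0938 + 4.0493 = 11.1431


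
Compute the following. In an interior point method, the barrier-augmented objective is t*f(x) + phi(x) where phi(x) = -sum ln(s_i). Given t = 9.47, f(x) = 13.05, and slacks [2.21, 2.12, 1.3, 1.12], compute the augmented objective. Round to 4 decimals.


Step 1: Compute log-barrier.
ln values: [0.793, 0.7514, 0.2624, 0.1133]
phi = -(0.793 + 0.7514 + 0.2624 + 0.1133) = -1.9201
Step 2: Compute augmented objective.
t*f(x) = 9.47*13.05 = 123.5835
Total = 123.5835 - 1.9201 = 121.6634


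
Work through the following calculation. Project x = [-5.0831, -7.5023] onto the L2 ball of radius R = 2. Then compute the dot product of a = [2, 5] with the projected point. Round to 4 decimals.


Step 1: Compute ||x|| (intermediates to 6 decimals).
||x|| = sqrt((-5.0831)^2 + (-7.5023)^2) = 9.062142
Step 2: Project.
Since ||x|| > R, scale = R/||x|| = 2/9.062142 = 0.220698, proj(x) = scale * x
proj(x) = [-1.12183, -1.655743]
Step 3: Dot product.
a^T * proj(x) = 2*(-1.12183) + 5*(-1.655743) = -10.5224


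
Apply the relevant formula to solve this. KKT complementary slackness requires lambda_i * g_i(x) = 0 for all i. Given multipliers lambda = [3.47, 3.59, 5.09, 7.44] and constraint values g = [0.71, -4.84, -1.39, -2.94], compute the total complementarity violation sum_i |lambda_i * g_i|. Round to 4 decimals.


KKT complementary slackness check:
lambda_1 * g_1 = 3.47 * 0.71 = 2.4637
lambda_2 * g_2 = 3.59 * -4.84 = -17.3756
lambda_3 * g_3 = 5.09 * -1.39 = -7.0751
lambda_4 * g_4 = 7.44 * -2.94 = -21.8736
Total violation = 2.4637 + 17.3756 + 7.0751 + 21.8736 = 48.788


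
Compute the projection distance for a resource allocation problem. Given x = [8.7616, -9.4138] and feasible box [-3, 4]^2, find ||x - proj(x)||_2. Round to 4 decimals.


Project each component onto [-3, 4].
clip(8.7616) = 4.0, clip(-9.4138) = -3.0
Projection = [4.0, -3.0]
Squared diffs: [22.6728, 41.1368]
Distance = sqrt(63.8096) = 7.9881


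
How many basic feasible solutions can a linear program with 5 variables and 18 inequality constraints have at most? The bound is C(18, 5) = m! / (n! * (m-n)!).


Each vertex corresponds to some choice of n active constraints out of m, so the number of vertices is at most C(m, n) = m! / (n!(m-n)!).
m = 18, n = 5
Numerator: 18 * 17 * 16 * 15 * 14
Denominator: 5! = 120
C(18, 5) = 8568


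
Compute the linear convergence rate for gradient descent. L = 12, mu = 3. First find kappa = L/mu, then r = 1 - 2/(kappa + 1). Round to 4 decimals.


Step 1: Compute the condition number.
kappa = L/mu = 12/3 = 4.0
Step 2: Compute the convergence rate.
r = 1 - 2/(kappa + 1) = 1 - 2*mu/(L + mu) = (L - mu)/(L + mu) = 9/15 = 0.6


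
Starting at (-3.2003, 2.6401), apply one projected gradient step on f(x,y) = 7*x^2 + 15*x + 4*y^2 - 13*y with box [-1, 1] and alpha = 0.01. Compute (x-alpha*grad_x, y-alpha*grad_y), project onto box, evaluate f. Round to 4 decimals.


Step 1: Compute gradient at (-3.2003, 2.6401).
grad_x = 2*7*-3.2003 + 15 = -29.8042
grad_y = 2*4*2.6401 - 13 = 8.1208
Step 2: Gradient step.
x_raw = -3.2003 - 0.01*-29.8042 = -2.9023
y_raw = 2.6401 - 0.01*8.1208 = 2.5589
Step 3: Project onto [-1, 1].
x_proj = clip(-2.9023) = -1.0
y_proj = clip(2.5589) = 1.0
Step 4: Evaluate f.
f(-1.0, 1.0) = -17.0


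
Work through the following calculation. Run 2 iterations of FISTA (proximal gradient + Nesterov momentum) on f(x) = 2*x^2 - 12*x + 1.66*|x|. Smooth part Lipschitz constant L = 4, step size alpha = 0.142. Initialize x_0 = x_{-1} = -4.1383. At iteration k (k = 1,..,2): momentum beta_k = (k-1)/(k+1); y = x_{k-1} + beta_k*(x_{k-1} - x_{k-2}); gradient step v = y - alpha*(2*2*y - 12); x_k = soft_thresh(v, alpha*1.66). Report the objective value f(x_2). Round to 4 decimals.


FISTA on f(x) = 2*x^2 - 12*x + 1.66*|x|
L = 4, alpha = 0.142
Iteration 1: beta = 0.0, y = -4.1383 + 0.0*(-4.1383 + 4.1383) = -4.1383
  grad(y) = -28.5532, v = y - alpha*grad = -0.0837
  prox(v) = soft_thresh(-0.0837, 0.2357) = 0.0
Iteration 2: beta = 0.3333, y = 0.0 + 0.3333*(0.0 + 4.1383) = 1.3794
  grad(y) = -6.4823, v = y - alpha*grad = 2.2999
  prox(v) = soft_thresh(2.2999, 0.2357) = 2.0642
f(x_2) = 2*2.0642^2 - 12*2.0642 + 1.66*|2.0642| = -12.822


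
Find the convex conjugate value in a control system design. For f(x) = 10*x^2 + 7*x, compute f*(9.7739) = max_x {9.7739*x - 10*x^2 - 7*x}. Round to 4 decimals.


f*(y) = sup_x {y*x - a*x^2 - b*x} = sup_x {(y-b)*x - a*x^2}
FOC: (y - b) - 2a*x = 0 => x* = (y - b)/(2a)
x* = (9.7739 - 7)/(2*10) = 0.1387
f*(9.7739) = (y-b)^2/(4a) = (9.7739 - 7)^2/(4*10)
= 7.6945/40 = 0.1924


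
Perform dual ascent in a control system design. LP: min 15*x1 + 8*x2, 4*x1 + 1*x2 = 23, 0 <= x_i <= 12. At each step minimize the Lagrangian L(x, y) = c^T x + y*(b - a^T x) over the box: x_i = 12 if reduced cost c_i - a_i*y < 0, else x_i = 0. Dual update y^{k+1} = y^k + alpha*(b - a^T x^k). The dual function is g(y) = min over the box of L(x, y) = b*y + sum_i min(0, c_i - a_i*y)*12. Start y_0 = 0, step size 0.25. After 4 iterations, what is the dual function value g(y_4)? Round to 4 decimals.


Dual ascent for LP: min 15*x1 + 8*x2, 4*x1 + 1*x2 = 23, 0 <= x_i <= 12
Step 1: y^k = 0.0, reduced costs: (15.0, 8.0)
  x^k = (0.0, 0.0), subgradient = b - a^T x = 23.0
  y^{k+1} = 0.0 + 0.25*23.0 = 5.75
Step 2: y^k = 5.75, reduced costs: (-8.0, 2.25)
  x^k = (12.0, 0.0), subgradient = b - a^T x = -25.0
  y^{k+1} = 5.75 + 0.25*-25.0 = -0.5
Step 3: y^k = -0.5, reduced costs: (17.0, 8.5)
  x^k = (0.0, 0.0), subgradient = b - a^T x = 23.0
  y^{k+1} = -0.5 + 0.25*23.0 = 5.25
Step 4: y^k = 5.25, reduced costs: (-6.0, 2.75)
  x^k = (12.0, 0.0), subgradient = b - a^T x = -25.0
  y^{k+1} = 5.25 + 0.25*-25.0 = -1.0
Dual objective at y_4 = -1.0: reduced costs (19.0, 9.0), box minimizer x = (0.0, 0.0)
g(y_4) = b*y + (c1 - a1*y)*x1 + (c2 - a2*y)*x2 = 23*(-1.0) + 19.0*0.0 + 9.0*0.0 = -23.0 + 0.0 + 0.0 = -23.0


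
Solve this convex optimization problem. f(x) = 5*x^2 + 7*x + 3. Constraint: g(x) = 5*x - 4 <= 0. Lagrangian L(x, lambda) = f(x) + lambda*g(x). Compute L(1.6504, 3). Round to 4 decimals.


Step 1: Evaluate f(x).
f(1.6504) = 5*1.6504^2 + 7*1.6504 + 3 = 28.1719
Step 2: Evaluate g(x).
g(1.6504) = 5*1.6504 - 4 = 4.252
Step 3: Compute Lagrangian.
L = 28.1719 + 3*4.252 = 40.9279


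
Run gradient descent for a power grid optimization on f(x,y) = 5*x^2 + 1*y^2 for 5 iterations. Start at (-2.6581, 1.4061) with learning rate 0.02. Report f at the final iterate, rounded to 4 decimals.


Gradient descent on f(x,y) = 5*x^2 + 1*y^2.
Starting point: (-2.6581, 1.4061), alpha = 0.02
Step 1: grad_x = 2*5*-2.6581 = -26.581, grad_y = 2*1*1.4061 = 2.8122
  x_1 = -2.6581 - 0.02*-26.581 = -2.1265
  y_1 = 1.4061 - 0.02*2.8122 = 1.3499
Step 2: grad_x = 2*5*-2.1265 = -21.2648, grad_y = 2*1*1.3499 = 2.6997
  x_2 = -2.1265 - 0.02*-21.2648 = -1.7012
  y_2 = 1.3499 - 0.02*2.6997 = 1.2959
Step 3: grad_x = 2*5*-1.7012 = -17.0118, grad_y = 2*1*1.2959 = 2.5917
  x_3 = -1.7012 - 0.02*-17.0118 = -1.3609
  y_3 = 1.2959 - 0.02*2.5917 = 1.244
Step 4: grad_x = 2*5*-1.3609 = -13.6095, grad_y = 2*1*1.244 = 2.4881
  x_4 = -1.3609 - 0.02*-13.6095 = -1.0888
  y_4 = 1.244 - 0.02*2.4881 = 1.1943
Step 5: grad_x = 2*5*-1.0888 = -10.8876, grad_y = 2*1*1.1943 = 2.3885
  x_5 = -1.0888 - 0.02*-10.8876 = -0.871
  y_5 = 1.1943 - 0.02*2.3885 = 1.1465
f(-0.871, 1.1465) = 5*(-0.871)^2 + 1*1.1465^2 = 5.1077


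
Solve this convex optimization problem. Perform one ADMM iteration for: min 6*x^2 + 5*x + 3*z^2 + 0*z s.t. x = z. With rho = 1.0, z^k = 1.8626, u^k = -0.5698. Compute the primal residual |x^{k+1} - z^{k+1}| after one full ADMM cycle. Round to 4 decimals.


ADMM iteration with rho = 1.0, z^k = 1.8626, u^k = -0.5698
Step 1: x-update.
Minimize 6*x^2 + 5*x + (1.0/2)*(x - 1.8626 - 0.5698)^2
FOC: (2*6 + 1.0)*x = -5 + 1.0*(1.8626 + 0.5698)
x^{k+1} = -0.1975
Step 2: z-update.
Minimize 3*z^2 + 0*z + (1.0/2)*(-0.1975 - z - 0.5698)^2
FOC: (2*3 + 1.0)*z = 0 + 1.0*(-0.1975 - 0.5698)
z^{k+1} = -0.1096
Step 3: u-update.
u^{k+1} = -0.5698 - 0.1975 + 0.1096 = -0.6577
Step 4: Primal residual = |-0.1975 + 0.1096| = 0.0879


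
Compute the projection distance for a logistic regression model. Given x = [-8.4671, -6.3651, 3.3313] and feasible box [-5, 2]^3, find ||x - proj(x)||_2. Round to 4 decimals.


Project each component onto [-5, 2].
clip(-8.4671) = -5.0, clip(-6.3651) = -5.0, clip(3.3313) = 2.0
Projection = [-5.0, -5.0, 2.0]
Squared diffs: [12.0208, 1.8635, 1.7724]
Distance = sqrt(15.6567) = 3.9568


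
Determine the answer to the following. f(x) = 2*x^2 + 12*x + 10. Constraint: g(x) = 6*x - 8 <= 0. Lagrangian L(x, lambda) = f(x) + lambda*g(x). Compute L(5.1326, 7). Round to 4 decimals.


Step 1: Evaluate f(x).
f(5.1326) = 2*5.1326^2 + 12*5.1326 + 10 = 124.2784
Step 2: Evaluate g(x).
g(5.1326) = 6*5.1326 - 8 = 22.7956
Step 3: Compute Lagrangian.
L = 124.2784 + 7*22.7956 = 283.8476


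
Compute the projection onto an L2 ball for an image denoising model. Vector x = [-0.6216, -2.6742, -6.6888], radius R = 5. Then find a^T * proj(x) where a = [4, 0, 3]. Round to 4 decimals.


Step 1: Compute ||x|| (intermediates to 6 decimals).
||x|| = sqrt((-0.6216)^2 + (-2.6742)^2 + (-6.6888)^2) = 7.230337
Step 2: Project.
Since ||x|| > R, scale = R/||x|| = 5/7.230337 = 0.691531, proj(x) = scale * x
proj(x) = [-0.429856, -1.849292, -4.625513]
Step 3: Dot product.
a^T * proj(x) = 4*(-0.429856) + 0*(-1.849292) + 3*(-4.625513) = -15.596


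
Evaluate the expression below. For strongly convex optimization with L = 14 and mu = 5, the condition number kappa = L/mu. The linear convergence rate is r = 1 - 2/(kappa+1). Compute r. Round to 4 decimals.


Step 1: Compute the condition number.
kappa = L/mu = 14/5 = 2.8
Step 2: Compute the convergence rate.
r = 1 - 2/(kappa + 1) = 1 - 2*mu/(L + mu) = (L - mu)/(L + mu) = 9/19 = 0.4737


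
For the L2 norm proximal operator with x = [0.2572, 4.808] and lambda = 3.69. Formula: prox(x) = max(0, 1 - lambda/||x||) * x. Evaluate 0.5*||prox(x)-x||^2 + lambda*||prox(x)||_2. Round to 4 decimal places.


Step 1: Compute ||x||.
||x|| = 4.8149
Step 2: Compute scaling factor.
scale = max(0, 1 - 3.69/4.8149) = 0.2336
Step 3: prox(x) = [0.0601, 1.1233]
||prox(x)|| = 1.1249
Step 4: Proximal objective.
0.5*||prox-x||^2 = 6.8081
lambda*||prox|| = 4.1509
Total = 10.9588


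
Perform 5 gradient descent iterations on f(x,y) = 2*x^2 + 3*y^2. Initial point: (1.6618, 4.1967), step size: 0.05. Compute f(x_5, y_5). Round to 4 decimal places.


Gradient descent on f(x,y) = 2*x^2 + 3*y^2.
Starting point: (1.6618, 4.1967), alpha = 0.05
Step 1: grad_x = 2*2*1.6618 = 6.6472, grad_y = 2*3*4.1967 = 25.1802
  x_1 = 1.6618 - 0.05*6.6472 = 1.3294
  y_1 = 4.1967 - 0.05*25.1802 = 2.9377
Step 2: grad_x = 2*2*1.3294 = 5.3178, grad_y = 2*3*2.9377 = 17.6261
  x_2 = 1.3294 - 0.05*5.3178 = 1.0636
  y_2 = 2.9377 - 0.05*17.6261 = 2.0564
Step 3: grad_x = 2*2*1.0636 = 4.2542, grad_y = 2*3*2.0564 = 12.3383
  x_3 = 1.0636 - 0.05*4.2542 = 0.8508
  y_3 = 2.0564 - 0.05*12.3383 = 1.4395
Step 4: grad_x = 2*2*0.8508 = 3.4034, grad_y = 2*3*1.4395 = 8.6368
  x_4 = 0.8508 - 0.05*3.4034 = 0.6807
  y_4 = 1.4395 - 0.05*8.6368 = 1.0076
Step 5: grad_x = 2*2*0.6807 = 2.7227, grad_y = 2*3*1.0076 = 6.0458
  x_5 = 0.6807 - 0.05*2.7227 = 0.5445
  y_5 = 1.0076 - 0.05*6.0458 = 0.7053
f(0.5445, 0.7053) = 2*0.5445^2 + 3*0.7053^2 = 2.0856


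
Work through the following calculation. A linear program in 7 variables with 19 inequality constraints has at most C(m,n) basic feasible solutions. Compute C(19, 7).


Each vertex corresponds to some choice of n active constraints out of m, so the number of vertices is at most C(m, n) = m! / (n!(m-n)!).
m = 19, n = 7
Numerator: 19 * 18 * 17 * 16 * 15 * 14 * 13
Denominator: 7! = 5040
C(19, 7) = 50388


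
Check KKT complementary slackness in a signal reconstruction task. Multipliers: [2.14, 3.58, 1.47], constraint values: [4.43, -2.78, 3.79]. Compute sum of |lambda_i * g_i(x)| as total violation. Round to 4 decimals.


KKT complementary slackness check:
lambda_1 * g_1 = 2.14 * 4.43 = 9.4802
lambda_2 * g_2 = 3.58 * -2.78 = -9.9524
lambda_3 * g_3 = 1.47 * 3.79 = 5.5713
Total violation = 9.4802 + 9.9524 + 5.5713 = 25.0039


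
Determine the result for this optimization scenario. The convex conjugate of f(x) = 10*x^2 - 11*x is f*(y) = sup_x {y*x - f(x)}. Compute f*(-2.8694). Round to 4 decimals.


f*(y) = sup_x {y*x - a*x^2 - b*x} = sup_x {(y-b)*x - a*x^2}
FOC: (y - b) - 2a*x = 0 => x* = (y - b)/(2a)
x* = (-2.8694 + 11)/(2*10) = 0.4065
f*(-2.8694) = (y-b)^2/(4a) = (-2.8694 + 11)^2/(4*10)
= 66.1067/40 = 1.6527


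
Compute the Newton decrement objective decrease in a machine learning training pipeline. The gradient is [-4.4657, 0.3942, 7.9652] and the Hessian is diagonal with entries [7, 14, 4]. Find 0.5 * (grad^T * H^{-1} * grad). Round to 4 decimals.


Step 1: H is diagonal, so H^(-1) * g = [-0.638, 0.0282, 1.9913].
Step 2: g^T H^(-1) g = sum_i g_i^2 / H_ii
  = (-4.4657)^2/7 + (0.3942)^2/14 + (7.9652)^2/4
  = 2.8489 + 0.0111 + 15.8611 = 18.7211
Step 3: Objective decrease = 0.5 * g^T H^(-1) g = 9.3606


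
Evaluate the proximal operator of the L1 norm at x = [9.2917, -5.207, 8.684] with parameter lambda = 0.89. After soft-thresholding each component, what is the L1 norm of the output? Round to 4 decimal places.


Soft-thresholding with lambda = 0.89:
prox(9.2917) = sign(9.2917)*max(|9.2917| - 0.89, 0) = 8.4017
prox(-5.207) = sign(-5.207)*max(|-5.207| - 0.89, 0) = -4.317
prox(8.684) = sign(8.684)*max(|8.684| - 0.89, 0) = 7.794
prox(x) = [8.4017, -4.317, 7.794]
||prox(x)||_1 = 8.4017 + 4.317 + 7.794 = 20.5127


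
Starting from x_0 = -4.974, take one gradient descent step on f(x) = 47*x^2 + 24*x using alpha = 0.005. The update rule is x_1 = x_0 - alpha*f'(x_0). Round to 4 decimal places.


We compute the gradient at x_0 and apply the update.
f'(x) = 94*x + 24
f'(-4.974) = 94*-4.974 + 24 = -443.556
x_1 = -4.974 - 0.005*-443.556 = -2.7562


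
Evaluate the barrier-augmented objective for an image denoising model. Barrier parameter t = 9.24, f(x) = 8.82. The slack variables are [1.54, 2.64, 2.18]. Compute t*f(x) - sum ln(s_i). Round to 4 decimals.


Step 1: Compute log-barrier.
ln values: [0.4318, 0.9708, 0.7793]
phi = -(0.4318 + 0.9708 + 0.7793) = -2.1819
Step 2: Compute augmented objective.
t*f(x) = 9.24*8.82 = 81.4968
Total = 81.4968 - 2.1819 = 79.3149


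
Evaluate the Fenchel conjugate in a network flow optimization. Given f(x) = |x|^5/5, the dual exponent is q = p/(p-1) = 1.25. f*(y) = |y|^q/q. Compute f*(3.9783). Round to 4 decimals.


The conjugate exponent q satisfies 1/p + 1/q = 1.
p = 5, so q = 5/(5 - 1) = 1.25
|y|^q = 3.9783^1.25 = 5.6185
f*(3.9783) = 5.6185 / 1.25 = 4.4948


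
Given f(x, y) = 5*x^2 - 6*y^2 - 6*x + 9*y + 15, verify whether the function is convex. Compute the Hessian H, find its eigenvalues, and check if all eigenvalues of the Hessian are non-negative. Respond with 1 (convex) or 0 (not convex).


The Hessian of f(x,y) = 5*x^2 - 6*y^2 - 6*x + 9*y + 15 is:
H = [[10, 0], [0, -12]]
Trace = 10 - 12 = -2
Determinant = 10*-12 - (0)^2 = -120
Discriminant = (-2)^2 - 4*-120 = 484.0
Eigenvalues: lambda_1 = -12.0, lambda_2 = 10.0
The function is not convex.

0


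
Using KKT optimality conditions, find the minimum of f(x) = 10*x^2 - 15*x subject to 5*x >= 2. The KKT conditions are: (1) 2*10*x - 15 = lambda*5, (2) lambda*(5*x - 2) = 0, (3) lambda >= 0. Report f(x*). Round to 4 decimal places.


Step 1: Try lambda = 0 (constraint inactive).
Stationarity: 2*10*x - 15 = 0
x* = 15/(2*10) = 0.75
Check constraint: 5*0.75 = 3.75 >= 2 -- satisfied.
Step 2: Compute optimal value.
f(x*) = 10*0.75^2 - 15*0.75 = -5.625


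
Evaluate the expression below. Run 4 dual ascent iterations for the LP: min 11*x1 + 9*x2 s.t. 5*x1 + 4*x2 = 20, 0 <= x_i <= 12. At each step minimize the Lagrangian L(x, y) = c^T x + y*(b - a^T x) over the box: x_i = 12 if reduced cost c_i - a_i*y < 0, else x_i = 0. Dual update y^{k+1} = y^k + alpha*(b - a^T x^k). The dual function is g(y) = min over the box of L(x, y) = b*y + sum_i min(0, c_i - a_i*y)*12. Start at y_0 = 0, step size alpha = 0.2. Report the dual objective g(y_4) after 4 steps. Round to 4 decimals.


Dual ascent for LP: min 11*x1 + 9*x2, 5*x1 + 4*x2 = 20, 0 <= x_i <= 12
Step 1: y^k = 0.0, reduced costs: (11.0, 9.0)
  x^k = (0.0, 0.0), subgradient = b - a^T x = 20.0
  y^{k+1} = 0.0 + 0.2*20.0 = 4.0
Step 2: y^k = 4.0, reduced costs: (-9.0, -7.0)
  x^k = (12.0, 12.0), subgradient = b - a^T x = -88.0
  y^{k+1} = 4.0 + 0.2*-88.0 = -13.6
Step 3: y^k = -13.6, reduced costs: (79.0, 63.4)
  x^k = (0.0, 0.0), subgradient = b - a^T x = 20.0
  y^{k+1} = -13.6 + 0.2*20.0 = -9.6
Step 4: y^k = -9.6, reduced costs: (59.0, 47.4)
  x^k = (0.0, 0.0), subgradient = b - a^T x = 20.0
  y^{k+1} = -9.6 + 0.2*20.0 = -5.6
Dual objective at y_4 = -5.6: reduced costs (39.0, 31.4), box minimizer x = (0.0, 0.0)
g(y_4) = b*y + (c1 - a1*y)*x1 + (c2 - a2*y)*x2 = 20*(-5.6) + 39.0*0.0 + 31.4*0.0 = -112.0 + 0.0 + 0.0 = -112.0


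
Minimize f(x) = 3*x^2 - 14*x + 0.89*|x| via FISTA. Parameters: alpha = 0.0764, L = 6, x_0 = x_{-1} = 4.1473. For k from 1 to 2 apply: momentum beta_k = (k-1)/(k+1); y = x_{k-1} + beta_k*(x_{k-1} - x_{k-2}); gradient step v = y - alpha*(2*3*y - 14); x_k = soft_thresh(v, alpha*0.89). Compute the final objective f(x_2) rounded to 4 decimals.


FISTA on f(x) = 3*x^2 - 14*x + 0.89*|x|
L = 6, alpha = 0.0764
Iteration 1: beta = 0.0, y = 4.1473 + 0.0*(4.1473 - 4.1473) = 4.1473
  grad(y) = 10.8838, v = y - alpha*grad = 3.3158
  prox(v) = soft_thresh(3.3158, 0.068) = 3.2478
Iteration 2: beta = 0.3333, y = 3.2478 + 0.3333*(3.2478 - 4.1473) = 2.9479
  grad(y) = 3.6877, v = y - alpha*grad = 2.6662
  prox(v) = soft_thresh(2.6662, 0.068) = 2.5982
f(x_2) = 3*2.5982^2 - 14*2.5982 + 0.89*|2.5982| = -13.8104


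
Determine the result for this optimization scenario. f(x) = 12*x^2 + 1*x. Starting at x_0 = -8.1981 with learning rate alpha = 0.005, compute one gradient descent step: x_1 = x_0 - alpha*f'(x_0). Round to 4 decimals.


We compute the gradient at x_0 and apply the update.
f'(x) = 24*x + 1
f'(-8.1981) = 24*-8.1981 + 1 = -195.7544
x_1 = -8.1981 - 0.005*-195.7544 = -7.2193
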